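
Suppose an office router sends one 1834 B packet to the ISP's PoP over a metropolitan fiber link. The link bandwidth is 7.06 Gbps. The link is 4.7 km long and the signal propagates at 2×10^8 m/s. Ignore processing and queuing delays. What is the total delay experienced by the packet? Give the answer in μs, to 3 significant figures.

25.6 μs

L = 1834 × 8 = 14672 bits.
Transmission delay = L/R = 14672 / 7060000000 = 2.07819 μs.
Propagation delay = d/s = 4700 m / 200000000 m/s = 23.5 μs.
Total = 25.6 μs.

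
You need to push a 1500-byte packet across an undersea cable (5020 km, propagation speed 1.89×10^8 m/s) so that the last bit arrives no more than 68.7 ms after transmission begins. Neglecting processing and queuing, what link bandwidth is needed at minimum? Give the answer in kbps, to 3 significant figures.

L = 12000 bits.
Propagation delay = 5020000 / 189000000 = 26.5608 ms.
Transmission budget = 68.7 − 26.5608 = 42.1392 ms.
R ≥ L / t_tx = 12000 bits / 0.0421392 s = 285 kbps.

285 kbps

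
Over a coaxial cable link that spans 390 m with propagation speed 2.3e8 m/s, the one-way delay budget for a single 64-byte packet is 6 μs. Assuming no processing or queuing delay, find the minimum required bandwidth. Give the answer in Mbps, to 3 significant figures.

119 Mbps

L = 512 bits.
Propagation delay = 390 / 2.3e+08 = 1.69565 μs.
Transmission budget = 6 − 1.69565 = 4.30435 μs.
R ≥ L / t_tx = 512 bits / 4.30435e-06 s = 119 Mbps.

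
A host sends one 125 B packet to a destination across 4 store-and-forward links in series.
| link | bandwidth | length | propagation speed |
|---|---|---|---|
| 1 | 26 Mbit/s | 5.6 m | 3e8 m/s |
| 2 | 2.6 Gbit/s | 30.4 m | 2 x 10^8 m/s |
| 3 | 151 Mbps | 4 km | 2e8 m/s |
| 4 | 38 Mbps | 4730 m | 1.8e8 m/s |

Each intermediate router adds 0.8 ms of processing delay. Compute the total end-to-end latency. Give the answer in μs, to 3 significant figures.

2520 μs

L = 125 × 8 = 1000 bits.
Transmission delays (L/R per hop): 38.4615, 0.384615, 6.62252, 26.3158 μs; sum = 71.7845 μs.
Propagation delays (d/s per hop): 0.0186667, 0.152, 20, 26.2778 μs; sum = 46.4484 μs.
Processing at 3 router(s): 3 × 0.8 ms = 2400 μs.
End-to-end = 2520 μs.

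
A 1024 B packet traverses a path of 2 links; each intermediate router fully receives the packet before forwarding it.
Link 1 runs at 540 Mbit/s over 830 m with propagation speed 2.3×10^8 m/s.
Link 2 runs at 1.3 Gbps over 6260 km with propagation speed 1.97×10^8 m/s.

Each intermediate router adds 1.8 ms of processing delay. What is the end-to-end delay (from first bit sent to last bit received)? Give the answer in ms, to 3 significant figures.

33.6 ms

L = 1024 × 8 = 8192 bits.
Transmission delays (L/R per hop): 0.0151704, 0.00630154 ms; sum = 0.0214719 ms.
Propagation delays (d/s per hop): 0.0036087, 31.7766 ms; sum = 31.7803 ms.
Processing at 1 router(s): 1 × 1.8 ms = 1.8 ms.
End-to-end = 33.6 ms.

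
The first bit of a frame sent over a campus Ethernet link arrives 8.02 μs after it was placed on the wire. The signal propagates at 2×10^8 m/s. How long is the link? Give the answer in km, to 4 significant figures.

d = s × t_prop = 200000000 × 8.02e-06 = 1.604 km.

1.604 km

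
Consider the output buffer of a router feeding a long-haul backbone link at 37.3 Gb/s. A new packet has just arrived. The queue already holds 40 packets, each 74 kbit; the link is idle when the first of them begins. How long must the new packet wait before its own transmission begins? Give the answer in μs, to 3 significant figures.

79.4 μs

Each queued packet: L/R = 74000/37300000000 = 1.98391 μs.
40 queued → 79.3566 μs.
Queuing delay = 79.4 μs.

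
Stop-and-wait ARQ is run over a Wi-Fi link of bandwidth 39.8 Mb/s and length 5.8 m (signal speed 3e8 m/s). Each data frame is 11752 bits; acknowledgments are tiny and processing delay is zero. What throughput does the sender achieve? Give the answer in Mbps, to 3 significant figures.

39.8 Mbps

t_tx = L/R = 11752/39800000 = 0.000295276 s.
t_prop = 5.8/300000000 = 1.93333e-08 s; RTT = 3.86667e-08 s.
Cycle = t_tx + RTT = 0.000295315 s.
Throughput = L / cycle = 11752 / 0.000295315 = 39.8 Mbps.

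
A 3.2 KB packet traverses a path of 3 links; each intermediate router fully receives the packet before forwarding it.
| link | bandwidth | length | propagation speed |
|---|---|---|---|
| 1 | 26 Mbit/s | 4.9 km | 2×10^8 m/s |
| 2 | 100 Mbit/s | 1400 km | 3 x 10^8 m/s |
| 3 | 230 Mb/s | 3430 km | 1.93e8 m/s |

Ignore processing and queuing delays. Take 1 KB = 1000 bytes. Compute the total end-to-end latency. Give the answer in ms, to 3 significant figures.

23.8 ms

L = 25600 bits.
Transmission delays (L/R per hop): 0.984615, 0.256, 0.111304 ms; sum = 1.35192 ms.
Propagation delays (d/s per hop): 0.0245, 4.66667, 17.772 ms; sum = 22.4632 ms.
End-to-end = 23.8 ms.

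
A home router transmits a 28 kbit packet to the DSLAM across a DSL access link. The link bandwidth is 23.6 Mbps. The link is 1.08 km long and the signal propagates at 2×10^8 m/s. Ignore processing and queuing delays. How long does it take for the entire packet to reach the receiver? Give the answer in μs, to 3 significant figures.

1190 μs

L = 28000 bits.
Transmission delay = L/R = 28000 / 23600000 = 1186.44 μs.
Propagation delay = d/s = 1080 m / 200000000 m/s = 5.4 μs.
Total = 1190 μs.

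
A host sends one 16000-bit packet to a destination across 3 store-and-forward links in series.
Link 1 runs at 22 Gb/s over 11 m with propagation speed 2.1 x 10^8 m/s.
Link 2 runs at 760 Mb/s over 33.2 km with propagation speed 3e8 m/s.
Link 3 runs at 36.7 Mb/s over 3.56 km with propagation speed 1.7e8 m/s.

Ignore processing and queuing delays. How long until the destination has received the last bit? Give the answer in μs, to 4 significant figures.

Transmission delays (L/R per hop): 0.727273, 21.0526, 435.967 μs; sum = 457.747 μs.
Propagation delays (d/s per hop): 0.052381, 110.667, 20.9412 μs; sum = 131.66 μs.
End-to-end = 589.4 μs.

589.4 μs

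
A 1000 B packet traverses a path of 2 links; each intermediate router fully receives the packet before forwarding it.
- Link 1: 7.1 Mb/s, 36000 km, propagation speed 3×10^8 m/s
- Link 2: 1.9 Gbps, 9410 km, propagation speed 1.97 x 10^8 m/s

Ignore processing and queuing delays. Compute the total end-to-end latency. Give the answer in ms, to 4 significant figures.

L = 1000 × 8 = 8000 bits.
Transmission delays (L/R per hop): 1.12676, 0.00421053 ms; sum = 1.13097 ms.
Propagation delays (d/s per hop): 120, 47.7665 ms; sum = 167.766 ms.
End-to-end = 168.9 ms.

168.9 ms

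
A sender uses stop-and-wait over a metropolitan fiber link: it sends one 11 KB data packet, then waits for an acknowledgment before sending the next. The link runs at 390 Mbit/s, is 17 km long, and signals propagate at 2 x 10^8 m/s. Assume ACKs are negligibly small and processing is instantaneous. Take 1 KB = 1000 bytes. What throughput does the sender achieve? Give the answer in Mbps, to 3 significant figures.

t_tx = L/R = 88000/390000000 = 0.000225641 s.
t_prop = 17000/200000000 = 8.5e-05 s; RTT = 0.00017 s.
Cycle = t_tx + RTT = 0.000395641 s.
Throughput = L / cycle = 88000 / 0.000395641 = 222 Mbps.

222 Mbps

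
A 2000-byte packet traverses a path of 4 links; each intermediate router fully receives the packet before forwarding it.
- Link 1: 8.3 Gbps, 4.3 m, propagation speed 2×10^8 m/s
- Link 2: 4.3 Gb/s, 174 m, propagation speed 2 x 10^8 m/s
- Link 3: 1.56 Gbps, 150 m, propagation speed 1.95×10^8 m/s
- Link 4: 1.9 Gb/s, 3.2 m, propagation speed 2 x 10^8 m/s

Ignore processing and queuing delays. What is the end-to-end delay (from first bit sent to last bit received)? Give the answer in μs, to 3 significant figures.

L = 2000 × 8 = 16000 bits.
Transmission delays (L/R per hop): 1.92771, 3.72093, 10.2564, 8.42105 μs; sum = 24.3261 μs.
Propagation delays (d/s per hop): 0.0215, 0.87, 0.769231, 0.016 μs; sum = 1.67673 μs.
End-to-end = 26.0 μs.

26.0 μs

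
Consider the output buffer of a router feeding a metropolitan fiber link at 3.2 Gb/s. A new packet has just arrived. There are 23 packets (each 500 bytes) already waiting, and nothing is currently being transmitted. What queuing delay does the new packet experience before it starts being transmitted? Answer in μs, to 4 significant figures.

28.75 μs

Each queued packet: L/R = 4000/3200000000 = 1.25 μs.
23 queued → 28.75 μs.
Queuing delay = 28.75 μs.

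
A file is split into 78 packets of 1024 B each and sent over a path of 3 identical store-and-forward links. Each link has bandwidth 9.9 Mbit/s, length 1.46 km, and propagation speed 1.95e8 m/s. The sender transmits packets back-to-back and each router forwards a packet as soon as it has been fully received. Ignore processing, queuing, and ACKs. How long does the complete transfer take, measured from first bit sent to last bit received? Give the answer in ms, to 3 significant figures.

Per-hop transmission t_tx = L/R = 8192/9900000 = 0.827475 ms.
Per-hop propagation t_prop = 1460/195000000 = 0.00748718 ms.
Pipeline fill: first packet needs 3·t_tx to clear all hops; remaining 77 packets each add one t_tx.
Total = (3+78-1)·t_tx + 3·t_prop = 80·0.827475 + 3·0.00748718 = 66.2 ms.

66.2 ms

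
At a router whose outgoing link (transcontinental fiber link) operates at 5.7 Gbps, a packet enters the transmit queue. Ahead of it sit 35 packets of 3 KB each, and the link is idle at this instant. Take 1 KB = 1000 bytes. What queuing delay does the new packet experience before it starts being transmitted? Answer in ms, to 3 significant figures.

Each queued packet: L/R = 24000/5700000000 = 0.00421053 ms.
35 queued → 0.147368 ms.
Queuing delay = 0.147 ms.

0.147 ms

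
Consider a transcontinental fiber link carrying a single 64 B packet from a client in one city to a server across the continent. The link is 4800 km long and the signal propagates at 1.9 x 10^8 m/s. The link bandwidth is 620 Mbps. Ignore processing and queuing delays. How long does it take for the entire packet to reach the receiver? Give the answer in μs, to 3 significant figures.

25300 μs

L = 64 × 8 = 512 bits.
Transmission delay = L/R = 512 / 620000000 = 0.825806 μs.
Propagation delay = d/s = 4800000 m / 190000000 m/s = 25263.2 μs.
Total = 25300 μs.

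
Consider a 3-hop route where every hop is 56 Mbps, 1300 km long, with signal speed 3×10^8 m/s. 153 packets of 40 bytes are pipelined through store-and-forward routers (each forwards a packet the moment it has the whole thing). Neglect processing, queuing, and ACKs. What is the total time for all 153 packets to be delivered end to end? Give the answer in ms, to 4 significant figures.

Per-hop transmission t_tx = L/R = 320/56000000 = 0.00571429 ms.
Per-hop propagation t_prop = 1300000/300000000 = 4.33333 ms.
Pipeline fill: first packet needs 3·t_tx to clear all hops; remaining 152 packets each add one t_tx.
Total = (3+153-1)·t_tx + 3·t_prop = 155·0.00571429 + 3·4.33333 = 13.89 ms.

13.89 ms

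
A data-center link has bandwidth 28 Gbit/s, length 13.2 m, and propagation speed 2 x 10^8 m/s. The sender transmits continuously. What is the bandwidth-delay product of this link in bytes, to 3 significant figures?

231 bytes

Propagation delay = 13.2 / 200000000 = 6.6e-08 s.
BDP = R × t_prop = 28000000000 × 6.6e-08 = 1848 bits.
In bytes: 1848/8 = 231 bytes.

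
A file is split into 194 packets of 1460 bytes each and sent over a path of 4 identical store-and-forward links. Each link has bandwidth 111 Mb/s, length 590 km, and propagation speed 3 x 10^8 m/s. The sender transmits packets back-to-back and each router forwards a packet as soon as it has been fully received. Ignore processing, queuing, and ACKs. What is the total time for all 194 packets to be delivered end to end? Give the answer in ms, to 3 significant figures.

28.6 ms

Per-hop transmission t_tx = L/R = 11680/111000000 = 0.105225 ms.
Per-hop propagation t_prop = 590000/300000000 = 1.96667 ms.
Pipeline fill: first packet needs 4·t_tx to clear all hops; remaining 193 packets each add one t_tx.
Total = (4+194-1)·t_tx + 4·t_prop = 197·0.105225 + 4·1.96667 = 28.6 ms.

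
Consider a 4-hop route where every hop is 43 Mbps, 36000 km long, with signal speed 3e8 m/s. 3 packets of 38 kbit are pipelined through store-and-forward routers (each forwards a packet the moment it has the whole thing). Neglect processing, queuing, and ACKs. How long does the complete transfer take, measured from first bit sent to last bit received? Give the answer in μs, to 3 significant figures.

485000 μs

Per-hop transmission t_tx = L/R = 38000/43000000 = 883.721 μs.
Per-hop propagation t_prop = 36000000/300000000 = 120000 μs.
Pipeline fill: first packet needs 4·t_tx to clear all hops; remaining 2 packets each add one t_tx.
Total = (4+3-1)·t_tx + 4·t_prop = 6·883.721 + 4·120000 = 485000 μs.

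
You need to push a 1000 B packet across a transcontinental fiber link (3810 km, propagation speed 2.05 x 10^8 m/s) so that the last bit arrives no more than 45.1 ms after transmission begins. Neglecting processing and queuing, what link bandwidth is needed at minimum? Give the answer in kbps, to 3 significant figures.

L = 8000 bits.
Propagation delay = 3810000 / 2.05e+08 = 18.5854 ms.
Transmission budget = 45.1 − 18.5854 = 26.5146 ms.
R ≥ L / t_tx = 8000 bits / 0.0265146 s = 302 kbps.

302 kbps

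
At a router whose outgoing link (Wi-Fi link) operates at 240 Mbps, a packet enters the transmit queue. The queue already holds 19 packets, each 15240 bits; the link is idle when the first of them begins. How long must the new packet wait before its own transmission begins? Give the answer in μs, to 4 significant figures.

1207 μs

Each queued packet: L/R = 15240/240000000 = 63.5 μs.
19 queued → 1206.5 μs.
Queuing delay = 1207 μs.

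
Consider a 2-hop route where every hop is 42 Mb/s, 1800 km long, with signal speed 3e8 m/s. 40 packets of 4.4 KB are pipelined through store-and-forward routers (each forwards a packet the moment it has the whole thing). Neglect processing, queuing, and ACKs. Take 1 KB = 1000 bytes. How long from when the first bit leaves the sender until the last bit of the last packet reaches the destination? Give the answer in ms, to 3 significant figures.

46.4 ms

Per-hop transmission t_tx = L/R = 35200/42000000 = 0.838095 ms.
Per-hop propagation t_prop = 1800000/300000000 = 6 ms.
Pipeline fill: first packet needs 2·t_tx to clear all hops; remaining 39 packets each add one t_tx.
Total = (2+40-1)·t_tx + 2·t_prop = 41·0.838095 + 2·6 = 46.4 ms.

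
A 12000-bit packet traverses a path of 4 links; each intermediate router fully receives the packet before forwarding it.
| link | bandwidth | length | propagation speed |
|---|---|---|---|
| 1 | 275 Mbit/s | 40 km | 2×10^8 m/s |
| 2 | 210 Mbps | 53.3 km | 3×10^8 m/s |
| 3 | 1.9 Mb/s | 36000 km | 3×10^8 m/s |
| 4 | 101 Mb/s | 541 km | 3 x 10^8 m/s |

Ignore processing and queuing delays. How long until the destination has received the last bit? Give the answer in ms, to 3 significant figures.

Transmission delays (L/R per hop): 0.0436364, 0.0571429, 6.31579, 0.118812 ms; sum = 6.53538 ms.
Propagation delays (d/s per hop): 0.2, 0.177667, 120, 1.80333 ms; sum = 122.181 ms.
End-to-end = 129 ms.

129 ms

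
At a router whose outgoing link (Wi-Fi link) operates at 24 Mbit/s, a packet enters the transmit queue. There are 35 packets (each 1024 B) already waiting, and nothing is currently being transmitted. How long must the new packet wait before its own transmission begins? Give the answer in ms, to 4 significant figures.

Each queued packet: L/R = 8192/24000000 = 0.341333 ms.
35 queued → 11.9467 ms.
Queuing delay = 11.95 ms.

11.95 ms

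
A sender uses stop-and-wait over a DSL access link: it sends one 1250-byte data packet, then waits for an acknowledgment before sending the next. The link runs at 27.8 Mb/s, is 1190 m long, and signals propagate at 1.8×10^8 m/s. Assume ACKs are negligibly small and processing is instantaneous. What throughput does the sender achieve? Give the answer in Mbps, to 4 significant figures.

t_tx = L/R = 10000/27800000 = 0.000359712 s.
t_prop = 1190/180000000 = 6.61111e-06 s; RTT = 1.32222e-05 s.
Cycle = t_tx + RTT = 0.000372934 s.
Throughput = L / cycle = 10000 / 0.000372934 = 26.81 Mbps.

26.81 Mbps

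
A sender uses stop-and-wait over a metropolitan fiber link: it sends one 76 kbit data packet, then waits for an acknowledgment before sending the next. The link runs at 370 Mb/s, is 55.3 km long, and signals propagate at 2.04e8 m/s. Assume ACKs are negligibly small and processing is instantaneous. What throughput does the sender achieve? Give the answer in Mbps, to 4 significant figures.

101.7 Mbps

t_tx = L/R = 76000/370000000 = 0.000205405 s.
t_prop = 55300/204000000 = 0.000271078 s; RTT = 0.000542157 s.
Cycle = t_tx + RTT = 0.000747562 s.
Throughput = L / cycle = 76000 / 0.000747562 = 101.7 Mbps.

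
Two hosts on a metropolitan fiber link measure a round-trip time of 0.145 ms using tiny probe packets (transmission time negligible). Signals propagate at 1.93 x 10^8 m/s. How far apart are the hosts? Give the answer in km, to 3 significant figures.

One-way propagation = RTT/2 = 0.0725 ms.
d = s × t = 193000000 × 7.25e-05 = 14.0 km.

14.0 km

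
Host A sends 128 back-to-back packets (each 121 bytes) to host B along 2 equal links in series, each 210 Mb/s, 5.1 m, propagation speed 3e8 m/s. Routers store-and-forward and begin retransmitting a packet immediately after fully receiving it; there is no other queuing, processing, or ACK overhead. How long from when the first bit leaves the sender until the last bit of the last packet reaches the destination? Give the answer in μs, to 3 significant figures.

595 μs

Per-hop transmission t_tx = L/R = 968/210000000 = 4.60952 μs.
Per-hop propagation t_prop = 5.1/300000000 = 0.017 μs.
Pipeline fill: first packet needs 2·t_tx to clear all hops; remaining 127 packets each add one t_tx.
Total = (2+128-1)·t_tx + 2·t_prop = 129·4.60952 + 2·0.017 = 595 μs.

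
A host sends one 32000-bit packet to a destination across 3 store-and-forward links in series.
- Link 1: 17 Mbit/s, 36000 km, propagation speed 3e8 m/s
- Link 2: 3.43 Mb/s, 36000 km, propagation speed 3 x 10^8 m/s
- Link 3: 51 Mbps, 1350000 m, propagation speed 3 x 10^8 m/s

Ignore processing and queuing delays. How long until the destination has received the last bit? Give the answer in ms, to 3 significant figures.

256 ms

Transmission delays (L/R per hop): 1.88235, 9.32945, 0.627451 ms; sum = 11.8392 ms.
Propagation delays (d/s per hop): 120, 120, 4.5 ms; sum = 244.5 ms.
End-to-end = 256 ms.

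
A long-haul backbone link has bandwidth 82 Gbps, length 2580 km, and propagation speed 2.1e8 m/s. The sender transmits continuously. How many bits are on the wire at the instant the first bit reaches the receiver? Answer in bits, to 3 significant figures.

1010000000 bits

Propagation delay = 2580000 / 210000000 = 0.0122857 s.
BDP = R × t_prop = 82000000000 × 0.0122857 = 1007430000 bits.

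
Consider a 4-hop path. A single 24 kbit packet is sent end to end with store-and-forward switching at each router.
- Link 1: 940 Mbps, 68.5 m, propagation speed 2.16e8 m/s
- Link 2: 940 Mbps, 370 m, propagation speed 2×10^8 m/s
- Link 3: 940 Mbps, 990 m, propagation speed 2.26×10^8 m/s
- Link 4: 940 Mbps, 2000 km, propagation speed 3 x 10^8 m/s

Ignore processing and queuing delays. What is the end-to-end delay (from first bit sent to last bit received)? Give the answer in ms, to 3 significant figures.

6.78 ms

L = 24000 bits.
Transmission delay per hop = L/R = 24000/940000000 = 0.0255319 ms; 4 hops → 0.102128 ms.
Propagation delays (d/s per hop): 0.00031713, 0.00185, 0.00438053, 6.66667 ms; sum = 6.67321 ms.
End-to-end = 6.78 ms.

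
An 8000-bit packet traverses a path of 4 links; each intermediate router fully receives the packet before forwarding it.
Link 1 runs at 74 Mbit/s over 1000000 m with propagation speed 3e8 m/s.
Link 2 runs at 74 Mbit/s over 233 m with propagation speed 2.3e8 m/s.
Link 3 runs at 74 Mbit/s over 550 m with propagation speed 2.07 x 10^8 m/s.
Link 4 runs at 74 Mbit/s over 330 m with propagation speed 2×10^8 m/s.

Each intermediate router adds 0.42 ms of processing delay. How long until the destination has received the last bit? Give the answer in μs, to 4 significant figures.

Transmission delay per hop = L/R = 8000/74000000 = 108.108 μs; 4 hops → 432.432 μs.
Propagation delays (d/s per hop): 3333.33, 1.01304, 2.657, 1.65 μs; sum = 3338.65 μs.
Processing at 3 router(s): 3 × 0.42 ms = 1260 μs.
End-to-end = 5031 μs.

5031 μs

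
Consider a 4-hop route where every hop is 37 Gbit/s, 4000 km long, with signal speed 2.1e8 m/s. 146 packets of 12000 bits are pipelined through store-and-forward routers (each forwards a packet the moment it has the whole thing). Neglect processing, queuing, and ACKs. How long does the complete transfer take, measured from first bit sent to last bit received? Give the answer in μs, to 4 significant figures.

Per-hop transmission t_tx = L/R = 12000/37000000000 = 0.324324 μs.
Per-hop propagation t_prop = 4000000/210000000 = 19047.6 μs.
Pipeline fill: first packet needs 4·t_tx to clear all hops; remaining 145 packets each add one t_tx.
Total = (4+146-1)·t_tx + 4·t_prop = 149·0.324324 + 4·19047.6 = 76240 μs.

76240 μs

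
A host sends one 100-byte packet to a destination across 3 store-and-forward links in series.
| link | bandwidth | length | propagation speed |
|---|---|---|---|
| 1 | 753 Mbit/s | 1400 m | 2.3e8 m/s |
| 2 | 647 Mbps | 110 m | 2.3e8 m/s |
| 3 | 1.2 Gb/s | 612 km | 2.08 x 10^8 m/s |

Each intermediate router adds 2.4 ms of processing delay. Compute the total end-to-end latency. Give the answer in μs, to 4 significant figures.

L = 100 × 8 = 800 bits.
Transmission delays (L/R per hop): 1.06242, 1.23648, 0.666667 μs; sum = 2.96556 μs.
Propagation delays (d/s per hop): 6.08696, 0.478261, 2942.31 μs; sum = 2948.87 μs.
Processing at 2 router(s): 2 × 2.4 ms = 4800 μs.
End-to-end = 7752 μs.

7752 μs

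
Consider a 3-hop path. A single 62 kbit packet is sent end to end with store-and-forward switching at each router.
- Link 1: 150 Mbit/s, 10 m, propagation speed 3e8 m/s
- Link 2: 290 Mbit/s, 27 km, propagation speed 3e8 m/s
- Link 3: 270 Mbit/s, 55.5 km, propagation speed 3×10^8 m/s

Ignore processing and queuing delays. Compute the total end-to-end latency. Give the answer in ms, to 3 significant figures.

1.13 ms

L = 62000 bits.
Transmission delays (L/R per hop): 0.413333, 0.213793, 0.22963 ms; sum = 0.856756 ms.
Propagation delays (d/s per hop): 3.33333e-05, 0.09, 0.185 ms; sum = 0.275033 ms.
End-to-end = 1.13 ms.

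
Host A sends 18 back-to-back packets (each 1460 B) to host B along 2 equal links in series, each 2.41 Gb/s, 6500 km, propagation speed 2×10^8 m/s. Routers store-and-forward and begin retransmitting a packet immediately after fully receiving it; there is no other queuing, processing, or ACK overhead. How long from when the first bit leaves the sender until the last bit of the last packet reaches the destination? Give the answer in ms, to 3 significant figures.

Per-hop transmission t_tx = L/R = 11680/2410000000 = 0.00484647 ms.
Per-hop propagation t_prop = 6500000/200000000 = 32.5 ms.
Pipeline fill: first packet needs 2·t_tx to clear all hops; remaining 17 packets each add one t_tx.
Total = (2+18-1)·t_tx + 2·t_prop = 19·0.00484647 + 2·32.5 = 65.1 ms.

65.1 ms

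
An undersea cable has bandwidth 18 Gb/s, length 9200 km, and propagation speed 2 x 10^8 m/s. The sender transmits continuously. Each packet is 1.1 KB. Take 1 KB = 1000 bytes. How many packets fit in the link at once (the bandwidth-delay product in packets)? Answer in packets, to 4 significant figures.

Propagation delay = 9200000 / 200000000 = 0.046 s.
BDP = R × t_prop = 18000000000 × 0.046 = 828000000 bits.
In packets of 8800 bits: 94090 packets.

94090 packets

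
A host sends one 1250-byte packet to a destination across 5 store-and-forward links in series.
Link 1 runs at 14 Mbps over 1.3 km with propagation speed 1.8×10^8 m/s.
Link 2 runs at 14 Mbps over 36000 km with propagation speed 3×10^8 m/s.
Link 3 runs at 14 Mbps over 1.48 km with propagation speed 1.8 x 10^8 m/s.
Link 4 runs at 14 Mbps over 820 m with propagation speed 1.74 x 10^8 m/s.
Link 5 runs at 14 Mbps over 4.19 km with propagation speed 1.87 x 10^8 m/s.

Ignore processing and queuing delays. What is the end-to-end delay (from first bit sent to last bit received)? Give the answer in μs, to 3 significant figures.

124000 μs

L = 1250 × 8 = 10000 bits.
Transmission delay per hop = L/R = 10000/14000000 = 714.286 μs; 5 hops → 3571.43 μs.
Propagation delays (d/s per hop): 7.22222, 120000, 8.22222, 4.71264, 22.4064 μs; sum = 120043 μs.
End-to-end = 124000 μs.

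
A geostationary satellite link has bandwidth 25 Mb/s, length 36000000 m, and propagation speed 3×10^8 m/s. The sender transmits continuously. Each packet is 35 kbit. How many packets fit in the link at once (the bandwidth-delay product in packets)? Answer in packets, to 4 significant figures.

Propagation delay = 36000000 / 300000000 = 0.12 s.
BDP = R × t_prop = 25000000 × 0.12 = 3000000 bits.
In packets of 35000 bits: 85.71 packets.

85.71 packets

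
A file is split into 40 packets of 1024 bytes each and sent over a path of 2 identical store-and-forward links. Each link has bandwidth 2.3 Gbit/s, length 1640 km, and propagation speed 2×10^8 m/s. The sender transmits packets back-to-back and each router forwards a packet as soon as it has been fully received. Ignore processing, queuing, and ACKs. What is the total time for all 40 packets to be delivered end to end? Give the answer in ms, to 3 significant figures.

16.5 ms

Per-hop transmission t_tx = L/R = 8192/2300000000 = 0.00356174 ms.
Per-hop propagation t_prop = 1640000/200000000 = 8.2 ms.
Pipeline fill: first packet needs 2·t_tx to clear all hops; remaining 39 packets each add one t_tx.
Total = (2+40-1)·t_tx + 2·t_prop = 41·0.00356174 + 2·8.2 = 16.5 ms.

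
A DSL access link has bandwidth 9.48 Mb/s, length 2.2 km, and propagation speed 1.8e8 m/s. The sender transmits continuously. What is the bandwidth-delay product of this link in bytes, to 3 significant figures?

Propagation delay = 2200 / 180000000 = 1.22222e-05 s.
BDP = R × t_prop = 9480000 × 1.22222e-05 = 115.867 bits.
In bytes: 115.867/8 = 14.5 bytes.

14.5 bytes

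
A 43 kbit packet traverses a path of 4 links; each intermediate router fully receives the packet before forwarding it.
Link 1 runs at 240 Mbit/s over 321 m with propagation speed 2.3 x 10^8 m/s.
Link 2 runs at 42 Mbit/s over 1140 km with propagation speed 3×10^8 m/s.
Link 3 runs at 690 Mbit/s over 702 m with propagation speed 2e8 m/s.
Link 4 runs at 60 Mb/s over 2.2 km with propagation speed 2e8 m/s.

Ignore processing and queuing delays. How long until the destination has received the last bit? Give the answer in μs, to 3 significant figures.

5800 μs

L = 43000 bits.
Transmission delays (L/R per hop): 179.167, 1023.81, 62.3188, 716.667 μs; sum = 1981.96 μs.
Propagation delays (d/s per hop): 1.39565, 3800, 3.51, 11 μs; sum = 3815.91 μs.
End-to-end = 5800 μs.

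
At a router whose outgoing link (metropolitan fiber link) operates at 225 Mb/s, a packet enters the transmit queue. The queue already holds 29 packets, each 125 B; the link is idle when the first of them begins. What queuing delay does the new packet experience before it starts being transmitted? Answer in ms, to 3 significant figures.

Each queued packet: L/R = 1000/225000000 = 0.00444444 ms.
29 queued → 0.128889 ms.
Queuing delay = 0.129 ms.

0.129 ms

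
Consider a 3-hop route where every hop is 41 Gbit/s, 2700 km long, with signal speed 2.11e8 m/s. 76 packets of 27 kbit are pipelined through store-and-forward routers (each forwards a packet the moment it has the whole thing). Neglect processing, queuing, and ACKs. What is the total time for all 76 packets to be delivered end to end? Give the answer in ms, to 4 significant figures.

Per-hop transmission t_tx = L/R = 27000/41000000000 = 0.000658537 ms.
Per-hop propagation t_prop = 2700000/211000000 = 12.7962 ms.
Pipeline fill: first packet needs 3·t_tx to clear all hops; remaining 75 packets each add one t_tx.
Total = (3+76-1)·t_tx + 3·t_prop = 78·0.000658537 + 3·12.7962 = 38.44 ms.

38.44 ms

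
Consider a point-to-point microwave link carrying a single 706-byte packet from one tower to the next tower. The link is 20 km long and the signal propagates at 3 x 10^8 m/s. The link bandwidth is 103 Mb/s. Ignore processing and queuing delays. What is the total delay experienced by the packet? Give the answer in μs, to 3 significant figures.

122 μs

L = 706 × 8 = 5648 bits.
Transmission delay = L/R = 5648 / 103000000 = 54.835 μs.
Propagation delay = d/s = 20000 m / 300000000 m/s = 66.6667 μs.
Total = 122 μs.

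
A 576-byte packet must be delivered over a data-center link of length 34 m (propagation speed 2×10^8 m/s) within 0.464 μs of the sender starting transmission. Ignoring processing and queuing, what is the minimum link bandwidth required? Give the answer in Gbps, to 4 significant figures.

L = 4608 bits.
Propagation delay = 34 / 200000000 = 0.17 μs.
Transmission budget = 0.464 − 0.17 = 0.294 μs.
R ≥ L / t_tx = 4608 bits / 2.94e-07 s = 15.67 Gbps.

15.67 Gbps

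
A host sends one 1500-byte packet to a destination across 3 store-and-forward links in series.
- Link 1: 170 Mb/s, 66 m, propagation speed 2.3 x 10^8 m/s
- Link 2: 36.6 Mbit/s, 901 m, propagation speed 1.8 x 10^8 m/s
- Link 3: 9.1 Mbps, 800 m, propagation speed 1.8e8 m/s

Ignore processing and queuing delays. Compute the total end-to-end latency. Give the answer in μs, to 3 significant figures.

L = 1500 × 8 = 12000 bits.
Transmission delays (L/R per hop): 70.5882, 327.869, 1318.68 μs; sum = 1717.14 μs.
Propagation delays (d/s per hop): 0.286957, 5.00556, 4.44444 μs; sum = 9.73696 μs.
End-to-end = 1730 μs.

1730 μs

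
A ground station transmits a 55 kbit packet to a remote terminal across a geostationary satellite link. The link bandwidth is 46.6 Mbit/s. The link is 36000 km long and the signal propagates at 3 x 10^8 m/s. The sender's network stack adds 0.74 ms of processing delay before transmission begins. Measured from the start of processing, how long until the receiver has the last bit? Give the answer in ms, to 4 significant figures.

L = 55000 bits.
Transmission delay = L/R = 55000 / 46600000 = 1.18026 ms.
Propagation delay = d/s = 36000000 m / 300000000 m/s = 120 ms.
Plus processing delay 0.74 ms = 0.74 ms.
Total = 121.9 ms.

121.9 ms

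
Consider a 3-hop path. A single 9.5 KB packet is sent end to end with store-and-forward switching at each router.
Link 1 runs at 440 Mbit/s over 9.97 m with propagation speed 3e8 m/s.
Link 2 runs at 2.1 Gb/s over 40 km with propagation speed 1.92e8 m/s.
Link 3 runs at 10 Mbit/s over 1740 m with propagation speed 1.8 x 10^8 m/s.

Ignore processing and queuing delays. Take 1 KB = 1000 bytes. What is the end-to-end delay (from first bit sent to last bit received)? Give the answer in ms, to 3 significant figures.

L = 76000 bits.
Transmission delays (L/R per hop): 0.172727, 0.0361905, 7.6 ms; sum = 7.80892 ms.
Propagation delays (d/s per hop): 3.32333e-05, 0.208333, 0.00966667 ms; sum = 0.218033 ms.
End-to-end = 8.03 ms.

8.03 ms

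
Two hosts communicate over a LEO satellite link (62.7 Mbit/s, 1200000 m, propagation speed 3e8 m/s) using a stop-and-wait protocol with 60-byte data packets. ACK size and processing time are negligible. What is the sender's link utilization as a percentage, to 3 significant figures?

0.0956 %

t_tx = L/R = 480/62700000 = 7.6555e-06 s.
t_prop = 1200000/300000000 = 0.004 s; RTT = 0.008 s.
Cycle = t_tx + RTT = 0.00800766 s.
Utilization = t_tx / cycle = 7.6555e-06/0.00800766 = 0.0956 %.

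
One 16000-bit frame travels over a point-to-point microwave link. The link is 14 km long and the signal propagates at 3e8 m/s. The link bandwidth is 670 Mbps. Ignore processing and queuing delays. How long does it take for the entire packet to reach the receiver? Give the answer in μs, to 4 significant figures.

70.55 μs

Transmission delay = L/R = 16000 / 670000000 = 23.8806 μs.
Propagation delay = d/s = 14000 m / 300000000 m/s = 46.6667 μs.
Total = 70.55 μs.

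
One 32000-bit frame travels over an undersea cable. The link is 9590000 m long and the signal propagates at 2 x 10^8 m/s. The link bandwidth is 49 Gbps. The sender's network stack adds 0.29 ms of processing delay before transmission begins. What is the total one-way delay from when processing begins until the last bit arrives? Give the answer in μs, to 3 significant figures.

48200 μs

Transmission delay = L/R = 32000 / 49000000000 = 0.653061 μs.
Propagation delay = d/s = 9590000 m / 200000000 m/s = 47950 μs.
Plus processing delay 0.29 ms = 290 μs.
Total = 48200 μs.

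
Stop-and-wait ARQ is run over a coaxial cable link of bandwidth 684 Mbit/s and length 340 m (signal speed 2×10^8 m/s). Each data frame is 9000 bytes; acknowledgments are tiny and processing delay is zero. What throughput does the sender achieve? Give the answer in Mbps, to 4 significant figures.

t_tx = L/R = 72000/684000000 = 0.000105263 s.
t_prop = 340/200000000 = 1.7e-06 s; RTT = 3.4e-06 s.
Cycle = t_tx + RTT = 0.000108663 s.
Throughput = L / cycle = 72000 / 0.000108663 = 662.6 Mbps.

662.6 Mbps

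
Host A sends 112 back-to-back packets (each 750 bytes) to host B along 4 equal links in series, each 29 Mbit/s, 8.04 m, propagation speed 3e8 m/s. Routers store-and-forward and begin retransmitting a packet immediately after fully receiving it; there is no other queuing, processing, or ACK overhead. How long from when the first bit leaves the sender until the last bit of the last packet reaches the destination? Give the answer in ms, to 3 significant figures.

Per-hop transmission t_tx = L/R = 6000/29000000 = 0.206897 ms.
Per-hop propagation t_prop = 8.04/300000000 = 2.68e-05 ms.
Pipeline fill: first packet needs 4·t_tx to clear all hops; remaining 111 packets each add one t_tx.
Total = (4+112-1)·t_tx + 4·t_prop = 115·0.206897 + 4·2.68e-05 = 23.8 ms.

23.8 ms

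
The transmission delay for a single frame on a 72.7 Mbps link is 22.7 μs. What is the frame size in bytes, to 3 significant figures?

L = R × t_tx = 72700000 b/s × 2.27e-05 s = 1650.29 bits.
In bytes: 1650.29 / 8 = 206 bytes.

206 bytes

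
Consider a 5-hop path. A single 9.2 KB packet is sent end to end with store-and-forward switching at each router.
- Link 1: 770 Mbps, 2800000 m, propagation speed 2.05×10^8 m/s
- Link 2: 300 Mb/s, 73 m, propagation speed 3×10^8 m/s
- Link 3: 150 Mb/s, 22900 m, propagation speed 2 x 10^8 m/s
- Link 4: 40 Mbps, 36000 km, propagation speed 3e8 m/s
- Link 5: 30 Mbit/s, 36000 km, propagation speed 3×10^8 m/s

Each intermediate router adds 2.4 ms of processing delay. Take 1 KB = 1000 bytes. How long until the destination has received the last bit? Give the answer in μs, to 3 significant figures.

268000 μs

L = 73600 bits.
Transmission delays (L/R per hop): 95.5844, 245.333, 490.667, 1840, 2453.33 μs; sum = 5124.92 μs.
Propagation delays (d/s per hop): 13658.5, 0.243333, 114.5, 120000, 120000 μs; sum = 253773 μs.
Processing at 4 router(s): 4 × 2.4 ms = 9600 μs.
End-to-end = 268000 μs.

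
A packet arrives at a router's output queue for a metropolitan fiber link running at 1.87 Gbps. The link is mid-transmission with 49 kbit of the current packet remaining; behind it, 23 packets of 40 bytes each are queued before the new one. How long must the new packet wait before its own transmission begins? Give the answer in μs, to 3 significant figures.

30.1 μs

Each queued packet: L/R = 320/1870000000 = 0.171123 μs.
23 queued → 3.93583 μs.
Plus remaining 49000 bits of current packet: 26.2032 μs.
Queuing delay = 30.1 μs.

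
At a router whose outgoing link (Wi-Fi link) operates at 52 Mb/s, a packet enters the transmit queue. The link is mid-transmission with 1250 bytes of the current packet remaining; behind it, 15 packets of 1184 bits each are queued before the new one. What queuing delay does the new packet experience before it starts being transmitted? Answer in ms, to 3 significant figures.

0.534 ms

Each queued packet: L/R = 1184/52000000 = 0.0227692 ms.
15 queued → 0.341538 ms.
Plus remaining 10000 bits of current packet: 0.192308 ms.
Queuing delay = 0.534 ms.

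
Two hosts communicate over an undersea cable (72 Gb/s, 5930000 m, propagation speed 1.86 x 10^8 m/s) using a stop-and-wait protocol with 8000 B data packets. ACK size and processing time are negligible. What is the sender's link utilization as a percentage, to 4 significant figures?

0.001394 %

t_tx = L/R = 64000/72000000000 = 8.88889e-07 s.
t_prop = 5930000/186000000 = 0.0318817 s; RTT = 0.0637634 s.
Cycle = t_tx + RTT = 0.0637643 s.
Utilization = t_tx / cycle = 8.88889e-07/0.0637643 = 0.001394 %.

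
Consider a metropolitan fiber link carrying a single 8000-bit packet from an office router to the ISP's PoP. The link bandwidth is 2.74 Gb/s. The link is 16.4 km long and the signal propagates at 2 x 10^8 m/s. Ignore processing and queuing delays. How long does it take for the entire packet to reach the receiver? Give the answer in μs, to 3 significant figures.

Transmission delay = L/R = 8000 / 2740000000 = 2.91971 μs.
Propagation delay = d/s = 16400 m / 200000000 m/s = 82 μs.
Total = 84.9 μs.

84.9 μs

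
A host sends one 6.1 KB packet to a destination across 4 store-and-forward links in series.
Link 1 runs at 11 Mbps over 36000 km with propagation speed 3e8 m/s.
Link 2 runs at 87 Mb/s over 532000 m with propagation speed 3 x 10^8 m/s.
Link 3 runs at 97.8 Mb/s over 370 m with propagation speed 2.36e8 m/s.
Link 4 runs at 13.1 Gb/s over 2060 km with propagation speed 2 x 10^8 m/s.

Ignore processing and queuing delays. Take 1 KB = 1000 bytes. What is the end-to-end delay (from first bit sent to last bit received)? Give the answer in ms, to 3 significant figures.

138 ms

L = 48800 bits.
Transmission delays (L/R per hop): 4.43636, 0.56092, 0.498978, 0.00372519 ms; sum = 5.49999 ms.
Propagation delays (d/s per hop): 120, 1.77333, 0.0015678, 10.3 ms; sum = 132.075 ms.
End-to-end = 138 ms.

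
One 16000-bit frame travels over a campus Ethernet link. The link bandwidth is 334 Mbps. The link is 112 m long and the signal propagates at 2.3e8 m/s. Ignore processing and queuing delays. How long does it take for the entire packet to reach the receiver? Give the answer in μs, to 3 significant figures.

48.4 μs

Transmission delay = L/R = 16000 / 334000000 = 47.9042 μs.
Propagation delay = d/s = 112 m / 2.3e+08 m/s = 0.486957 μs.
Total = 48.4 μs.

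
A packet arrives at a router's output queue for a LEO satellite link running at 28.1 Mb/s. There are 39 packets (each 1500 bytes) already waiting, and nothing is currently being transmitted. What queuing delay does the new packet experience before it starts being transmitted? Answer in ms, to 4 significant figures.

Each queued packet: L/R = 12000/28100000 = 0.427046 ms.
39 queued → 16.6548 ms.
Queuing delay = 16.65 ms.

16.65 ms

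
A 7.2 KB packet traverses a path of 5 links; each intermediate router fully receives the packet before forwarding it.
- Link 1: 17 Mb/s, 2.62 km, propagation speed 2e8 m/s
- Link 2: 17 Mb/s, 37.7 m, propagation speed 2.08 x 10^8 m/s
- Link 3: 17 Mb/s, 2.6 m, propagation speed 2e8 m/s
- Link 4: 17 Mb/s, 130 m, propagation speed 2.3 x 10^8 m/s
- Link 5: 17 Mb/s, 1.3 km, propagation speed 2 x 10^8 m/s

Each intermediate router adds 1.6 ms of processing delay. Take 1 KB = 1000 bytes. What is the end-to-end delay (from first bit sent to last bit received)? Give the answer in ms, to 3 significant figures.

L = 57600 bits.
Transmission delay per hop = L/R = 57600/17000000 = 3.38824 ms; 5 hops → 16.9412 ms.
Propagation delays (d/s per hop): 0.0131, 0.00018125, 1.3e-05, 0.000565217, 0.0065 ms; sum = 0.0203595 ms.
Processing at 4 router(s): 4 × 1.6 ms = 6.4 ms.
End-to-end = 23.4 ms.

23.4 ms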